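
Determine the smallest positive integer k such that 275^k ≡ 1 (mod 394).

196

Since 275 ∈ (Z/394Z)^×, its order divides φ(394) = φ(2)·φ(197) = 1·196 = 196 = 2^2 · 7^2.
Divisors of 196: 1, 2, 4, 7, 14, 28, 49, 98, 196.
Evaluate successive powers at the divisors of 196:
275^1 ≡ 275
275^2 ≡ 371
275^4 ≡ 135
275^7 ≡ 317
275^14 ≡ 19
275^28 ≡ 361
275^49 ≡ 211
275^98 ≡ 393
275^196 ≡ 1
Therefore the multiplicative order of 275 modulo 394 is 196.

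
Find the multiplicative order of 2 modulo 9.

6

The order of 2 must divide φ(9) = φ(3^2) = 3·(3−1) = 6 = 2 · 3.
Divisors of 6: 1, 2, 3, 6.
Compute 2^d (mod 9) for the divisors d until we hit 1:
2^1 ≡ 2
2^2 ≡ 4
2^3 ≡ 8
2^6 ≡ 1
Therefore the multiplicative order of 2 modulo 9 is 6.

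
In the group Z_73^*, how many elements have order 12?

4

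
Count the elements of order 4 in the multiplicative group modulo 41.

2

φ(41) = 41 − 1 = 40 = 2^3 · 5.
In a cyclic group of order 40, there are φ(d) elements of order d for each divisor d of 40, and zero for non-divisors.
4 = 2^2 divides 40, and φ(4) = 2.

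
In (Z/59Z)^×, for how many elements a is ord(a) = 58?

φ(59) = 59 − 1 = 58 = 2 · 29.
(Z/59Z)^× is cyclic (|G| = 58); a cyclic group of order m has exactly φ(d) elements of each order d | m, and none otherwise.
58 = 2 · 29 divides 58, and φ(58) = 28.

28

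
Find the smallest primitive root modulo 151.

6

φ(151) = 151 − 1 = 150 = 2 · 3 · 5^2.
Test candidates g = 2, 3, … against the prime factors q ∈ {2, 3, 5} of φ(151): g is a generator iff g^(150/q) ≢ 1 for every such q.
g = 2: 2^75 ≡ 1 — hits 1, so not a primitive root.
g = 3: 3^75 ≡ 150; 3^50 ≡ 1 — hits 1, so not a primitive root.
g = 4: 4^75 ≡ 1 — hits 1, so not a primitive root.
g = 5: 5^75 ≡ 1 — hits 1, so not a primitive root.
g = 6: 6^75 ≡ 150; 6^50 ≡ 32; 6^30 ≡ 59 — none is 1, so 6 is a primitive root.
So 6 is the smallest generator of (Z/151Z)^×.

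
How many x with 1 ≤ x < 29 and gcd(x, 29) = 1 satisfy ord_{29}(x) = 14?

6

φ(29) = 29 − 1 = 28 = 2^2 · 7.
Since (Z/29Z)^× is cyclic of order 28, the number of elements of order d is φ(d) when d | 28 and 0 otherwise.
14 = 2 · 7 divides 28, and φ(14) = 6.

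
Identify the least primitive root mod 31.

φ(31) = 31 − 1 = 30 = 2 · 3 · 5.
g is a primitive root iff g^(30/q) ≢ 1 (mod 31) for each prime q ∈ {2, 3, 5}.
g = 2: 2^15 ≡ 1 — hits 1, so not a primitive root.
g = 3: 3^15 ≡ 30; 3^10 ≡ 25; 3^6 ≡ 16 — none is 1, so 3 is a primitive root.
Hence the least primitive root of 31 is 3.

3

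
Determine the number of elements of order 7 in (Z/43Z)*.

6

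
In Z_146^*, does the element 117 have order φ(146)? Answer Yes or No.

Yes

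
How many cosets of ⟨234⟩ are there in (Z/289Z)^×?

The order of 234 must divide φ(289) = φ(17^2) = 17·(17−1) = 272 = 2^4 · 17.
Divisors of 272: 1, 2, 4, 8, 16, 17, 34, 68, 136, 272.
Test each divisor d:
234^1 ≡ 234 (mod 289)
234^2 ≡ 135 (mod 289)
234^4 ≡ 18 (mod 289)
234^8 ≡ 35 (mod 289)
234^16 ≡ 69 (mod 289)
234^17 ≡ 251 (mod 289)
234^34 ≡ 288 (mod 289)
234^68 ≡ 1 (mod 289) ✓
The order of 234 is 68, so the subgroup it generates has 68 elements.
The index is φ(289) / ord(234) = 272 / 68 = 4.

4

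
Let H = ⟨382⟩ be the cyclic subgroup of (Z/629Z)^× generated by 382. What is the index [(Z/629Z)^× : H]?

8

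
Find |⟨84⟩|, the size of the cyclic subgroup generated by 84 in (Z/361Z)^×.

The order of 84 must divide φ(361) = φ(19^2) = 19·(19−1) = 342 = 2 · 3^2 · 19.
Divisors of 342: 1, 2, 3, 6, 9, 18, 19, 38, 57, 114, 171, 342.
Evaluate successive powers at the divisors of 342:
84^1 ≡ 84 (mod 361)
84^2 ≡ 197 (mod 361)
84^3 ≡ 303 (mod 361)
84^6 ≡ 115 (mod 361)
84^9 ≡ 189 (mod 361)
84^18 ≡ 343 (mod 361)
84^19 ≡ 293 (mod 361)
84^38 ≡ 292 (mod 361)
84^57 ≡ 360 (mod 361)
84^114 ≡ 1 (mod 361) ✓
Hence ord(84) = 114.

114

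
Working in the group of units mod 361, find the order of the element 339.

171

ord(339) | φ(361) = φ(19^2) = 19·(19−1) = 342 = 2 · 3^2 · 19.
Divisors of 342: 1, 2, 3, 6, 9, 18, 19, 38, 57, 114, 171, 342.
Check 339^d mod 361 for each divisor in increasing order:
339^1 ≡ 339 (mod 361)
339^2 ≡ 123 (mod 361)
339^3 ≡ 182 (mod 361)
339^6 ≡ 273 (mod 361)
339^9 ≡ 229 (mod 361)
339^18 ≡ 96 (mod 361)
339^19 ≡ 54 (mod 361)
339^38 ≡ 28 (mod 361)
339^57 ≡ 68 (mod 361)
339^114 ≡ 292 (mod 361)
339^171 ≡ 1 (mod 361) ✓
The smallest such exponent is 171, so the order of 339 is 171.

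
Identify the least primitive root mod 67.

φ(67) = 67 − 1 = 66 = 2 · 3 · 11.
g is a primitive root iff g^(66/q) ≢ 1 (mod 67) for each prime q ∈ {2, 3, 11}.
g = 2: 2^33 ≡ 66; 2^22 ≡ 37; 2^6 ≡ 64 — none is 1, so 2 is a primitive root.
Hence the least primitive root of 67 is 2.

2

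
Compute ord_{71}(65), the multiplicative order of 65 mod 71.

70

The order of 65 must divide φ(71) = 71 − 1 = 70 = 2 · 5 · 7.
Divisors of 70: 1, 2, 5, 7, 10, 14, 35, 70.
Test each divisor d:
65^1 ≡ 65
65^2 ≡ 36
65^5 ≡ 34
65^7 ≡ 17
65^10 ≡ 20
65^14 ≡ 5
65^35 ≡ 70
65^70 ≡ 1
So ord_71(65) = 70.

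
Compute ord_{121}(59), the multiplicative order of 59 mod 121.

ord(59) | φ(121) = φ(11^2) = 11·(11−1) = 110 = 2 · 5 · 11.
Divisors of 110: 1, 2, 5, 10, 11, 22, 55, 110.
Check 59^d mod 121 for each divisor in increasing order:
59^1 ≡ 59 (mod 121)
59^2 ≡ 93 (mod 121)
59^5 ≡ 34 (mod 121)
59^10 ≡ 67 (mod 121)
59^11 ≡ 81 (mod 121)
59^22 ≡ 27 (mod 121)
59^55 ≡ 1 (mod 121) ✓
Therefore the multiplicative order of 59 modulo 121 is 55.

55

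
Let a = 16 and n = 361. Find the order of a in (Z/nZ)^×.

ord(16) | φ(361) = φ(19^2) = 19·(19−1) = 342 = 2 · 3^2 · 19.
Divisors of 342: 1, 2, 3, 6, 9, 18, 19, 38, 57, 114, 171, 342.
Evaluate successive powers at the divisors of 342:
16^1 ≡ 16 (mod 361)
16^2 ≡ 256 (mod 361)
16^3 ≡ 125 (mod 361)
16^6 ≡ 102 (mod 361)
16^9 ≡ 115 (mod 361)
16^18 ≡ 229 (mod 361)
16^19 ≡ 54 (mod 361)
16^38 ≡ 28 (mod 361)
16^57 ≡ 68 (mod 361)
16^114 ≡ 292 (mod 361)
16^171 ≡ 1 (mod 361) ✓
So ord_361(16) = 171.

171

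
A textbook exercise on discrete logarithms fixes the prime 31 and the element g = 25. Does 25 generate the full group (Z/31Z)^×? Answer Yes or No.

No

φ(31) = 31 − 1 = 30 = 2 · 3 · 5.
Test 25^(30/q) mod 31 for each prime factor q of 30:
25^15 ≡ 1 (mod 31)  [q = 2: ≡ 1 ✗]
25^10 ≡ 25 (mod 31)  [q = 3: ≢ 1 ✓]
25^6 ≡ 1 (mod 31)  [q = 5: ≡ 1 ✗]
The check at q = 2 fails, so 25 generates a proper subgroup.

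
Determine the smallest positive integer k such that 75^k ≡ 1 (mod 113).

The order of 75 must divide φ(113) = 113 − 1 = 112 = 2^4 · 7.
Divisors of 112: 1, 2, 4, 7, 8, 14, 16, 28, 56, 112.
Test each divisor d:
75^1 ≡ 75 (mod 113)
75^2 ≡ 88 (mod 113)
75^4 ≡ 60 (mod 113)
75^7 ≡ 48 (mod 113)
75^8 ≡ 97 (mod 113)
75^14 ≡ 44 (mod 113)
75^16 ≡ 30 (mod 113)
75^28 ≡ 15 (mod 113)
75^56 ≡ 112 (mod 113)
75^112 ≡ 1 (mod 113) ✓
So ord_113(75) = 112.

112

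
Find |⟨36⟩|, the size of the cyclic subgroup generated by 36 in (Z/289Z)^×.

136

ord(36) | φ(289) = φ(17^2) = 17·(17−1) = 272 = 2^4 · 17.
Divisors of 272: 1, 2, 4, 8, 16, 17, 34, 68, 136, 272.
Evaluate successive powers at the divisors of 272:
36^1 ≡ 36 (mod 289)
36^2 ≡ 140 (mod 289)
36^4 ≡ 237 (mod 289)
36^8 ≡ 103 (mod 289)
36^16 ≡ 205 (mod 289)
36^17 ≡ 155 (mod 289)
36^34 ≡ 38 (mod 289)
36^68 ≡ 288 (mod 289)
36^136 ≡ 1 (mod 289) ✓
The smallest such exponent is 136, so the order of 36 is 136.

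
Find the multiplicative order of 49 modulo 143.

30

The order of 49 must divide φ(143) = φ(11·13) = (11−1)·(13−1) = 10·12 = 120 = 2^3 · 3 · 5.
Divisors of 120: 1, 2, 3, 4, 5, 6, 8, 10, 12, 15, 20, 24, 30, 40, 60, 120.
Evaluate successive powers at the divisors of 120:
49^1 ≡ 49 (mod 143)
49^2 ≡ 113 (mod 143)
49^3 ≡ 103 (mod 143)
49^4 ≡ 42 (mod 143)
49^5 ≡ 56 (mod 143)
49^6 ≡ 27 (mod 143)
49^8 ≡ 48 (mod 143)
49^10 ≡ 133 (mod 143)
49^12 ≡ 14 (mod 143)
49^15 ≡ 12 (mod 143)
49^20 ≡ 100 (mod 143)
49^24 ≡ 53 (mod 143)
49^30 ≡ 1 (mod 143) ✓
So ord_143(49) = 30.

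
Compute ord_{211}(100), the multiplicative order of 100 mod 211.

The order of 100 must divide φ(211) = 211 − 1 = 210 = 2 · 3 · 5 · 7.
Divisors of 210: 1, 2, 3, 5, 6, 7, 10, 14, 15, 21, 30, 35, 42, 70, 105, 210.
Compute 100^d (mod 211) for the divisors d until we hit 1:
100^1 ≡ 100
100^2 ≡ 83
100^3 ≡ 71
100^5 ≡ 196
100^6 ≡ 188
100^7 ≡ 21
100^10 ≡ 14
100^14 ≡ 19
100^15 ≡ 1
Hence ord(100) = 15.

15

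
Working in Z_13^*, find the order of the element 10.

6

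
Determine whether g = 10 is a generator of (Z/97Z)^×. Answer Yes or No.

φ(97) = 97 − 1 = 96 = 2^5 · 3.
Test 10^(96/q) mod 97 for each prime factor q of 96:
10^48 ≡ 96 (mod 97)  [q = 2: ≢ 1 ✓]
10^32 ≡ 61 (mod 97)  [q = 3: ≢ 1 ✓]
All checks pass, so 10 has order 96 and is a primitive root modulo 97.

Yes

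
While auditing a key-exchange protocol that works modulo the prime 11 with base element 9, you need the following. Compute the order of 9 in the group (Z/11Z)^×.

5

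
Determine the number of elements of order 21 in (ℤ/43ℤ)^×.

φ(43) = 43 − 1 = 42 = 2 · 3 · 7.
Since (Z/43Z)^× is cyclic of order 42, the number of elements of order d is φ(d) when d | 42 and 0 otherwise.
21 = 3 · 7 divides 42, and φ(21) = 12.

12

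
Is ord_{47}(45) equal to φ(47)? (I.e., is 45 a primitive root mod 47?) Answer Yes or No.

φ(47) = 47 − 1 = 46 = 2 · 23.
45 is a primitive root mod 47 iff 45^(φ(47)/q) ≢ 1 for every prime q | φ(47), i.e. q ∈ {2, 23}.
45^23 ≡ 46 (mod 47)  [q = 2: ≢ 1 ✓]
45^2 ≡ 4 (mod 47)  [q = 23: ≢ 1 ✓]
Every test exponent gives a nontrivial residue, hence 45 generates the full group.

Yes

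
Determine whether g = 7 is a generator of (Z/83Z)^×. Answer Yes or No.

φ(83) = 83 − 1 = 82 = 2 · 41.
An element g generates (Z/83Z)^× iff g^(82/q) ≢ 1 (mod 83) for each prime q ∈ {2, 41}.
7^41 ≡ 1 (mod 83)  [q = 2: ≡ 1 ✗]
7^2 ≡ 49 (mod 83)  [q = 41: ≢ 1 ✓]
The check at q = 2 fails, so 7 generates a proper subgroup.

No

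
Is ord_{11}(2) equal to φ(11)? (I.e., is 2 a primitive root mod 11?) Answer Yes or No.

Yes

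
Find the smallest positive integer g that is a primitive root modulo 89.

3

φ(89) = 89 − 1 = 88 = 2^3 · 11.
g is a primitive root iff g^(88/q) ≢ 1 (mod 89) for each prime q ∈ {2, 11}.
g = 2: 2^44 ≡ 1 — hits 1, so not a primitive root.
g = 3: 3^44 ≡ 88; 3^8 ≡ 64 — none is 1, so 3 is a primitive root.
The smallest primitive root modulo 89 is 3.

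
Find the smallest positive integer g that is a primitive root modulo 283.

3

φ(283) = 283 − 1 = 282 = 2 · 3 · 47.
Test candidates g = 2, 3, … against the prime factors q ∈ {2, 3, 47} of φ(283): g is a generator iff g^(282/q) ≢ 1 for every such q.
g = 2: 2^141 ≡ 282; 2^94 ≡ 1 — hits 1, so not a primitive root.
g = 3: 3^141 ≡ 282; 3^94 ≡ 238; 3^6 ≡ 163 — none is 1, so 3 is a primitive root.
So 3 is the smallest generator of (Z/283Z)^×.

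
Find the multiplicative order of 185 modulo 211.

21

Since 185 ∈ (Z/211Z)^×, its order divides φ(211) = 211 − 1 = 210 = 2 · 3 · 5 · 7.
Divisors of 210: 1, 2, 3, 5, 6, 7, 10, 14, 15, 21, 30, 35, 42, 70, 105, 210.
Test each divisor d:
185^1 ≡ 185 (mod 211)
185^2 ≡ 43 (mod 211)
185^3 ≡ 148 (mod 211)
185^5 ≡ 34 (mod 211)
185^6 ≡ 171 (mod 211)
185^7 ≡ 196 (mod 211)
185^10 ≡ 101 (mod 211)
185^14 ≡ 14 (mod 211)
185^15 ≡ 58 (mod 211)
185^21 ≡ 1 (mod 211) ✓
So ord_211(185) = 21.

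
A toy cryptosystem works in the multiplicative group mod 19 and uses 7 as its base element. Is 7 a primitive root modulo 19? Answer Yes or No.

φ(19) = 19 − 1 = 18 = 2 · 3^2.
Test 7^(18/q) mod 19 for each prime factor q of 18:
7^9 ≡ 1 (mod 19)  [q = 2: ≡ 1 ✗]
7^6 ≡ 1 (mod 19)  [q = 3: ≡ 1 ✗]
Since 7^9 ≡ 1, the order of 7 divides 9 < 18, so 7 is not a primitive root.

No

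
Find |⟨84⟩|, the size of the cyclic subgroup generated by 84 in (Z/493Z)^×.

28

The order of 84 must divide φ(493) = φ(17·29) = (17−1)·(29−1) = 16·28 = 448 = 2^6 · 7.
Divisors of 448: 1, 2, 4, 7, 8, 14, 16, 28, 32, 56, 64, 112, 224, 448.
Check 84^d mod 493 for each divisor in increasing order:
84^1 ≡ 84 (mod 493)
84^2 ≡ 154 (mod 493)
84^4 ≡ 52 (mod 493)
84^7 ≡ 220 (mod 493)
84^8 ≡ 239 (mod 493)
84^14 ≡ 86 (mod 493)
84^16 ≡ 426 (mod 493)
84^28 ≡ 1 (mod 493) ✓
Therefore the multiplicative order of 84 modulo 493 is 28.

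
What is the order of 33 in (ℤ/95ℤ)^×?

By Lagrange's theorem, ord_95(33) divides φ(95) = φ(5·19) = (5−1)·(19−1) = 4·18 = 72 = 2^3 · 3^2.
Divisors of 72: 1, 2, 3, 4, 6, 8, 9, 12, 18, 24, 36, 72.
Compute 33^d (mod 95) for the divisors d until we hit 1:
33^1 ≡ 33 (mod 95)
33^2 ≡ 44 (mod 95)
33^3 ≡ 27 (mod 95)
33^4 ≡ 36 (mod 95)
33^6 ≡ 64 (mod 95)
33^8 ≡ 61 (mod 95)
33^9 ≡ 18 (mod 95)
33^12 ≡ 11 (mod 95)
33^18 ≡ 39 (mod 95)
33^24 ≡ 26 (mod 95)
33^36 ≡ 1 (mod 95) ✓
So ord_95(33) = 36.

36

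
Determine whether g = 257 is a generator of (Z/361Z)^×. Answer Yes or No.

φ(361) = φ(19^2) = 19·(19−1) = 342 = 2 · 3^2 · 19.
Test 257^(342/q) mod 361 for each prime factor q of 342:
257^171 ≡ 360 (mod 361)  [q = 2: ≢ 1 ✓]
257^114 ≡ 68 (mod 361)  [q = 3: ≢ 1 ✓]
257^18 ≡ 153 (mod 361)  [q = 19: ≢ 1 ✓]
Every test exponent gives a nontrivial residue, hence 257 generates the full group.

Yes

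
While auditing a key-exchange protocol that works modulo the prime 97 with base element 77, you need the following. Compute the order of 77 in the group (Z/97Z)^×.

By Lagrange's theorem, ord_97(77) divides φ(97) = 97 − 1 = 96 = 2^5 · 3.
Divisors of 96: 1, 2, 3, 4, 6, 8, 12, 16, 24, 32, 48, 96.
Check 77^d mod 97 for each divisor in increasing order:
77^1 ≡ 77 (mod 97)
77^2 ≡ 12 (mod 97)
77^3 ≡ 51 (mod 97)
77^4 ≡ 47 (mod 97)
77^6 ≡ 79 (mod 97)
77^8 ≡ 75 (mod 97)
77^12 ≡ 33 (mod 97)
77^16 ≡ 96 (mod 97)
77^24 ≡ 22 (mod 97)
77^32 ≡ 1 (mod 97) ✓
Hence ord(77) = 32.

32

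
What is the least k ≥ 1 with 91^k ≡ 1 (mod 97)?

12

Since 91 ∈ (Z/97Z)^×, its order divides φ(97) = 97 − 1 = 96 = 2^5 · 3.
Divisors of 96: 1, 2, 3, 4, 6, 8, 12, 16, 24, 32, 48, 96.
Test each divisor d:
91^1 ≡ 91 (mod 97)
91^2 ≡ 36 (mod 97)
91^3 ≡ 75 (mod 97)
91^4 ≡ 35 (mod 97)
91^6 ≡ 96 (mod 97)
91^8 ≡ 61 (mod 97)
91^12 ≡ 1 (mod 97) ✓
The smallest such exponent is 12, so the order of 91 is 12.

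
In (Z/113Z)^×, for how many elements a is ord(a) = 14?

φ(113) = 113 − 1 = 112 = 2^4 · 7.
(Z/113Z)^× is cyclic (|G| = 112); a cyclic group of order m has exactly φ(d) elements of each order d | m, and none otherwise.
14 = 2 · 7 divides 112, and φ(14) = 6.

6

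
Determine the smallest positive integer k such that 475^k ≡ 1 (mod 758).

By Lagrange's theorem, ord_758(475) divides φ(758) = φ(2)·φ(379) = 1·378 = 378 = 2 · 3^3 · 7.
Divisors of 378: 1, 2, 3, 6, 7, 9, 14, 18, 21, 27, 42, 54, 63, 126, 189, 378.
Check 475^d mod 758 for each divisor in increasing order:
475^1 ≡ 475 (mod 758)
475^2 ≡ 499 (mod 758)
475^3 ≡ 529 (mod 758)
475^6 ≡ 139 (mod 758)
475^7 ≡ 79 (mod 758)
475^9 ≡ 5 (mod 758)
475^14 ≡ 177 (mod 758)
475^18 ≡ 25 (mod 758)
475^21 ≡ 339 (mod 758)
475^27 ≡ 125 (mod 758)
475^42 ≡ 463 (mod 758)
475^54 ≡ 465 (mod 758)
475^63 ≡ 51 (mod 758)
475^126 ≡ 327 (mod 758)
475^189 ≡ 1 (mod 758) ✓
Hence ord(475) = 189.

189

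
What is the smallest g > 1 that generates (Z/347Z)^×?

2

φ(347) = 347 − 1 = 346 = 2 · 173.
Test candidates g = 2, 3, … against the prime factors q ∈ {2, 173} of φ(347): g is a generator iff g^(346/q) ≢ 1 for every such q.
g = 2: 2^173 ≡ 346; 2^2 ≡ 4 — none is 1, so 2 is a primitive root.
Hence the least primitive root of 347 is 2.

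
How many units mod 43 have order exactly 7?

6

φ(43) = 43 − 1 = 42 = 2 · 3 · 7.
Since (Z/43Z)^× is cyclic of order 42, the number of elements of order d is φ(d) when d | 42 and 0 otherwise.
7 | 42, and φ(7) = 7 − 1 = 6.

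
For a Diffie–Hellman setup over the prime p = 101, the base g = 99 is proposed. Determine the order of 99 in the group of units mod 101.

100

ord(99) | φ(101) = 101 − 1 = 100 = 2^2 · 5^2.
Divisors of 100: 1, 2, 4, 5, 10, 20, 25, 50, 100.
Compute 99^d (mod 101) for the divisors d until we hit 1:
99^1 ≡ 99 (mod 101)
99^2 ≡ 4 (mod 101)
99^4 ≡ 16 (mod 101)
99^5 ≡ 69 (mod 101)
99^10 ≡ 14 (mod 101)
99^20 ≡ 95 (mod 101)
99^25 ≡ 91 (mod 101)
99^50 ≡ 100 (mod 101)
99^100 ≡ 1 (mod 101) ✓
So ord_101(99) = 100.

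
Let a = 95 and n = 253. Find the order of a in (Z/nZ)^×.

Since 95 ∈ (Z/253Z)^×, its order divides φ(253) = φ(11·23) = (11−1)·(23−1) = 10·22 = 220 = 2^2 · 5 · 11.
Divisors of 220: 1, 2, 4, 5, 10, 11, 20, 22, 44, 55, 110, 220.
Check 95^d mod 253 for each divisor in increasing order:
95^1 ≡ 95 (mod 253)
95^2 ≡ 170 (mod 253)
95^4 ≡ 58 (mod 253)
95^5 ≡ 197 (mod 253)
95^10 ≡ 100 (mod 253)
95^11 ≡ 139 (mod 253)
95^20 ≡ 133 (mod 253)
95^22 ≡ 93 (mod 253)
95^44 ≡ 47 (mod 253)
95^55 ≡ 208 (mod 253)
95^110 ≡ 1 (mod 253) ✓
Therefore the multiplicative order of 95 modulo 253 is 110.

110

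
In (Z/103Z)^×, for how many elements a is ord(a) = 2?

1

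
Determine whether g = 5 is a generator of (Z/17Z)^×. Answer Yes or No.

φ(17) = 17 − 1 = 16 = 2^4.
5 is a primitive root mod 17 iff 5^(φ(17)/q) ≢ 1 for every prime q | φ(17), i.e. q ∈ {2}.
5^8 ≡ 16 (mod 17)  [q = 2: ≢ 1 ✓]
All checks pass, so 5 has order 16 and is a primitive root modulo 17.

Yes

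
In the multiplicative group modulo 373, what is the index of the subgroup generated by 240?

3

The order of 240 must divide φ(373) = 373 − 1 = 372 = 2^2 · 3 · 31.
Divisors of 372: 1, 2, 3, 4, 6, 12, 31, 62, 93, 124, 186, 372.
Evaluate successive powers at the divisors of 372:
240^1 ≡ 240 (mod 373)
240^2 ≡ 158 (mod 373)
240^3 ≡ 247 (mod 373)
240^4 ≡ 346 (mod 373)
240^6 ≡ 210 (mod 373)
240^12 ≡ 86 (mod 373)
240^31 ≡ 104 (mod 373)
240^62 ≡ 372 (mod 373)
240^93 ≡ 269 (mod 373)
240^124 ≡ 1 (mod 373) ✓
Thus |⟨240⟩| = ord(240) = 124.
Index = |(Z/373Z)^×| / |⟨240⟩| = 372 / 124 = 3.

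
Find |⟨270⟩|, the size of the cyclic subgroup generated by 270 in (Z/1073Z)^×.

By Lagrange's theorem, ord_1073(270) divides φ(1073) = φ(29·37) = (29−1)·(37−1) = 28·36 = 1008 = 2^4 · 3^2 · 7.
Divisors of 1008: 1, 2, 3, 4, 6, 7, 8, 9, 12, 14, 16, 18, 21, 24, 28, 36, 42, 48, 56, 63, 72, 84, 112, 126, 144, 168, 252, 336, 504, 1008.
Compute 270^d (mod 1073) for the divisors d until we hit 1:
270^1 ≡ 270 (mod 1073)
270^2 ≡ 1009 (mod 1073)
270^3 ≡ 961 (mod 1073)
270^4 ≡ 877 (mod 1073)
270^6 ≡ 741 (mod 1073)
270^7 ≡ 492 (mod 1073)
270^8 ≡ 861 (mod 1073)
270^9 ≡ 702 (mod 1073)
270^12 ≡ 778 (mod 1073)
270^14 ≡ 639 (mod 1073)
270^16 ≡ 951 (mod 1073)
270^18 ≡ 297 (mod 1073)
270^21 ≡ 1072 (mod 1073)
270^24 ≡ 112 (mod 1073)
270^28 ≡ 581 (mod 1073)
270^36 ≡ 223 (mod 1073)
270^42 ≡ 1 (mod 1073) ✓
So ord_1073(270) = 42.

42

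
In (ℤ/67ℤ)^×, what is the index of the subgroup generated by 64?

6

ord(64) | φ(67) = 67 − 1 = 66 = 2 · 3 · 11.
Divisors of 66: 1, 2, 3, 6, 11, 22, 33, 66.
Compute 64^d (mod 67) for the divisors d until we hit 1:
64^1 ≡ 64 (mod 67)
64^2 ≡ 9 (mod 67)
64^3 ≡ 40 (mod 67)
64^6 ≡ 59 (mod 67)
64^11 ≡ 1 (mod 67) ✓
So ord_67(64) = 11, hence |⟨64⟩| = 11.
The index is φ(67) / ord(64) = 66 / 11 = 6.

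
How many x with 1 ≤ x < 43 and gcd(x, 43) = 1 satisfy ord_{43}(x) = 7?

6

φ(43) = 43 − 1 = 42 = 2 · 3 · 7.
Since (Z/43Z)^× is cyclic of order 42, the number of elements of order d is φ(d) when d | 42 and 0 otherwise.
7 | 42, and φ(7) = 7 − 1 = 6.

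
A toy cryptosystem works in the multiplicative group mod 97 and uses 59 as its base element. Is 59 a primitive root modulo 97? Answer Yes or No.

φ(97) = 97 − 1 = 96 = 2^5 · 3.
Test 59^(96/q) mod 97 for each prime factor q of 96:
59^48 ≡ 96 (mod 97)  [q = 2: ≢ 1 ✓]
59^32 ≡ 35 (mod 97)  [q = 3: ≢ 1 ✓]
Every test exponent gives a nontrivial residue, hence 59 generates the full group.

Yes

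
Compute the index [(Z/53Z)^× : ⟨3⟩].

ord(3) | φ(53) = 53 − 1 = 52 = 2^2 · 13.
Divisors of 52: 1, 2, 4, 13, 26, 52.
Evaluate successive powers at the divisors of 52:
3^1 ≡ 3 (mod 53)
3^2 ≡ 9 (mod 53)
3^4 ≡ 28 (mod 53)
3^13 ≡ 30 (mod 53)
3^26 ≡ 52 (mod 53)
3^52 ≡ 1 (mod 53) ✓
So ord_53(3) = 52, hence |⟨3⟩| = 52.
The index is φ(53) / ord(3) = 52 / 52 = 1.

1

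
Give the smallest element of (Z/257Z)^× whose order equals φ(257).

3

φ(257) = 257 − 1 = 256 = 2^8.
g is a primitive root iff g^(256/q) ≢ 1 (mod 257) for each prime q ∈ {2}.
g = 2: 2^128 ≡ 1 — hits 1, so not a primitive root.
g = 3: 3^128 ≡ 256 — none is 1, so 3 is a primitive root.
So 3 is the smallest generator of (Z/257Z)^×.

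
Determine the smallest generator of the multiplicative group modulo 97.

5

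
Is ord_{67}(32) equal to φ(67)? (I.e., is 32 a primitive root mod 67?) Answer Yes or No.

Yes

φ(67) = 67 − 1 = 66 = 2 · 3 · 11.
Test 32^(66/q) mod 67 for each prime factor q of 66:
32^33 ≡ 66 (mod 67)  [q = 2: ≢ 1 ✓]
32^22 ≡ 29 (mod 67)  [q = 3: ≢ 1 ✓]
32^6 ≡ 25 (mod 67)  [q = 11: ≢ 1 ✓]
Every test exponent gives a nontrivial residue, hence 32 generates the full group.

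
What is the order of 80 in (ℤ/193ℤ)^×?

192

ord(80) | φ(193) = 193 − 1 = 192 = 2^6 · 3.
Divisors of 192: 1, 2, 3, 4, 6, 8, 12, 16, 24, 32, 48, 64, 96, 192.
Compute 80^d (mod 193) for the divisors d until we hit 1:
80^1 ≡ 80 (mod 193)
80^2 ≡ 31 (mod 193)
80^3 ≡ 164 (mod 193)
80^4 ≡ 189 (mod 193)
80^6 ≡ 69 (mod 193)
80^8 ≡ 16 (mod 193)
80^12 ≡ 129 (mod 193)
80^16 ≡ 63 (mod 193)
80^24 ≡ 43 (mod 193)
80^32 ≡ 109 (mod 193)
80^48 ≡ 112 (mod 193)
80^64 ≡ 108 (mod 193)
80^96 ≡ 192 (mod 193)
80^192 ≡ 1 (mod 193) ✓
The smallest such exponent is 192, so the order of 80 is 192.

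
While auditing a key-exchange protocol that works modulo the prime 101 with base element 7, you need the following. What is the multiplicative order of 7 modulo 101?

100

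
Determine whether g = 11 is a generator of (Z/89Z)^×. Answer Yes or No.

No

φ(89) = 89 − 1 = 88 = 2^3 · 11.
An element g generates (Z/89Z)^× iff g^(88/q) ≢ 1 (mod 89) for each prime q ∈ {2, 11}.
11^44 ≡ 1 (mod 89)  [q = 2: ≡ 1 ✗]
11^8 ≡ 67 (mod 89)  [q = 11: ≢ 1 ✓]
The check at q = 2 fails, so 11 generates a proper subgroup.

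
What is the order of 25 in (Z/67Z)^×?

11

The order of 25 must divide φ(67) = 67 − 1 = 66 = 2 · 3 · 11.
Divisors of 66: 1, 2, 3, 6, 11, 22, 33, 66.
Check 25^d mod 67 for each divisor in increasing order:
25^1 ≡ 25 (mod 67)
25^2 ≡ 22 (mod 67)
25^3 ≡ 14 (mod 67)
25^6 ≡ 62 (mod 67)
25^11 ≡ 1 (mod 67) ✓
Hence ord(25) = 11.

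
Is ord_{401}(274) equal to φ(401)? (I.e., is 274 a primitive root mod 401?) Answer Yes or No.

φ(401) = 401 − 1 = 400 = 2^4 · 5^2.
An element g generates (Z/401Z)^× iff g^(400/q) ≢ 1 (mod 401) for each prime q ∈ {2, 5}.
274^200 ≡ 400 (mod 401)  [q = 2: ≢ 1 ✓]
274^80 ≡ 39 (mod 401)  [q = 5: ≢ 1 ✓]
Every test exponent gives a nontrivial residue, hence 274 generates the full group.

Yes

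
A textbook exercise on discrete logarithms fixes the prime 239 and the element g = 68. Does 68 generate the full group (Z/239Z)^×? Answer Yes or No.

φ(239) = 239 − 1 = 238 = 2 · 7 · 17.
Test 68^(238/q) mod 239 for each prime factor q of 238:
68^119 ≡ 1 (mod 239)  [q = 2: ≡ 1 ✗]
68^34 ≡ 98 (mod 239)  [q = 7: ≢ 1 ✓]
68^14 ≡ 166 (mod 239)  [q = 17: ≢ 1 ✓]
Since 68^119 ≡ 1, the order of 68 divides 119 < 238, so 68 is not a primitive root.

No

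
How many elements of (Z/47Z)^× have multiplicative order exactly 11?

0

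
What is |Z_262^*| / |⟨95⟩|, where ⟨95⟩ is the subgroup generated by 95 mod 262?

Since 95 ∈ (Z/262Z)^×, its order divides φ(262) = φ(2)·φ(131) = 1·130 = 130 = 2 · 5 · 13.
Divisors of 130: 1, 2, 5, 10, 13, 26, 65, 130.
Evaluate successive powers at the divisors of 130:
95^1 ≡ 95 (mod 262)
95^2 ≡ 117 (mod 262)
95^5 ≡ 149 (mod 262)
95^10 ≡ 193 (mod 262)
95^13 ≡ 201 (mod 262)
95^26 ≡ 53 (mod 262)
95^65 ≡ 261 (mod 262)
95^130 ≡ 1 (mod 262) ✓
So ord_262(95) = 130, hence |⟨95⟩| = 130.
Index = |(Z/262Z)^×| / |⟨95⟩| = 130 / 130 = 1.

1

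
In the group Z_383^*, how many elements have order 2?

φ(383) = 383 − 1 = 382 = 2 · 191.
Since (Z/383Z)^× is cyclic of order 382, the number of elements of order d is φ(d) when d | 382 and 0 otherwise.
2 | 382, and φ(2) = 2 − 1 = 1.

1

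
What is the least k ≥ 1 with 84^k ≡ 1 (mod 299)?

132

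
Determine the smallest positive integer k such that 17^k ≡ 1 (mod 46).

22

By Lagrange's theorem, ord_46(17) divides φ(46) = φ(2)·φ(23) = 1·22 = 22 = 2 · 11.
Divisors of 22: 1, 2, 11, 22.
Evaluate successive powers at the divisors of 22:
17^1 ≡ 17
17^2 ≡ 13
17^11 ≡ 45
17^22 ≡ 1
So ord_46(17) = 22.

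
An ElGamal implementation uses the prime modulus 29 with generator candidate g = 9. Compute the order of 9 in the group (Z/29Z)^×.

14

By Lagrange's theorem, ord_29(9) divides φ(29) = 29 − 1 = 28 = 2^2 · 7.
Divisors of 28: 1, 2, 4, 7, 14, 28.
Compute 9^d (mod 29) for the divisors d until we hit 1:
9^1 ≡ 9 (mod 29)
9^2 ≡ 23 (mod 29)
9^4 ≡ 7 (mod 29)
9^7 ≡ 28 (mod 29)
9^14 ≡ 1 (mod 29) ✓
Therefore the multiplicative order of 9 modulo 29 is 14.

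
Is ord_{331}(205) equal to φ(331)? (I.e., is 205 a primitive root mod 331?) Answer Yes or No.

φ(331) = 331 − 1 = 330 = 2 · 3 · 5 · 11.
It suffices to check that the order of 205 is not a proper divisor of 330: compute 205^(330/q) for q ∈ {2, 3, 5, 11}.
205^165 ≡ 330 (mod 331)  [q = 2: ≢ 1 ✓]
205^110 ≡ 1 (mod 331)  [q = 3: ≡ 1 ✗]
205^66 ≡ 150 (mod 331)  [q = 5: ≢ 1 ✓]
205^30 ≡ 274 (mod 331)  [q = 11: ≢ 1 ✓]
The check at q = 3 fails, so 205 generates a proper subgroup.

No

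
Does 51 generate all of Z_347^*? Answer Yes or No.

Yes

φ(347) = 347 − 1 = 346 = 2 · 173.
Test 51^(346/q) mod 347 for each prime factor q of 346:
51^173 ≡ 346 (mod 347)  [q = 2: ≢ 1 ✓]
51^2 ≡ 172 (mod 347)  [q = 173: ≢ 1 ✓]
Every test exponent gives a nontrivial residue, hence 51 generates the full group.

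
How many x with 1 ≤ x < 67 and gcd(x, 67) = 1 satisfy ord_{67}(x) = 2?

φ(67) = 67 − 1 = 66 = 2 · 3 · 11.
Since (Z/67Z)^× is cyclic of order 66, the number of elements of order d is φ(d) when d | 66 and 0 otherwise.
2 | 66, and φ(2) = 2 − 1 = 1.

1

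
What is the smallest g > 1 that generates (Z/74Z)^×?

φ(74) = φ(2)·φ(37) = 1·36 = 36 = 2^2 · 3^2.
g is a primitive root iff g^(36/q) ≢ 1 (mod 74) for each prime q ∈ {2, 3}.
g = 2: gcd(2, 74) = 2 > 1, not a unit — skip.
g = 3: 3^18 ≡ 1 — hits 1, so not a primitive root.
g = 4: gcd(4, 74) = 2 > 1, not a unit — skip.
g = 5: 5^18 ≡ 73; 5^12 ≡ 47 — none is 1, so 5 is a primitive root.
So 5 is the smallest generator of (Z/74Z)^×.

5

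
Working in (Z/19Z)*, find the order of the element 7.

ord(7) | φ(19) = 19 − 1 = 18 = 2 · 3^2.
Divisors of 18: 1, 2, 3, 6, 9, 18.
Evaluate successive powers at the divisors of 18:
7^1 ≡ 7
7^2 ≡ 11
7^3 ≡ 1
So ord_19(7) = 3.

3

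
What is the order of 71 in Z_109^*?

18

Since 71 ∈ (Z/109Z)^×, its order divides φ(109) = 109 − 1 = 108 = 2^2 · 3^3.
Divisors of 108: 1, 2, 3, 4, 6, 9, 12, 18, 27, 36, 54, 108.
Check 71^d mod 109 for each divisor in increasing order:
71^1 ≡ 71 (mod 109)
71^2 ≡ 27 (mod 109)
71^3 ≡ 64 (mod 109)
71^4 ≡ 75 (mod 109)
71^6 ≡ 63 (mod 109)
71^9 ≡ 108 (mod 109)
71^12 ≡ 45 (mod 109)
71^18 ≡ 1 (mod 109) ✓
So ord_109(71) = 18.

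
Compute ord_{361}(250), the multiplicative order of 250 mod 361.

342

The order of 250 must divide φ(361) = φ(19^2) = 19·(19−1) = 342 = 2 · 3^2 · 19.
Divisors of 342: 1, 2, 3, 6, 9, 18, 19, 38, 57, 114, 171, 342.
Check 250^d mod 361 for each divisor in increasing order:
250^1 ≡ 250
250^2 ≡ 47
250^3 ≡ 198
250^6 ≡ 216
250^9 ≡ 170
250^18 ≡ 20
250^19 ≡ 307
250^38 ≡ 28
250^57 ≡ 293
250^114 ≡ 292
250^171 ≡ 360
250^342 ≡ 1
The smallest such exponent is 342, so the order of 250 is 342.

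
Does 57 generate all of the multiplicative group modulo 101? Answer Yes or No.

No

φ(101) = 101 − 1 = 100 = 2^2 · 5^2.
57 is a primitive root mod 101 iff 57^(φ(101)/q) ≢ 1 for every prime q | φ(101), i.e. q ∈ {2, 5}.
57^50 ≡ 100 (mod 101)  [q = 2: ≢ 1 ✓]
57^20 ≡ 1 (mod 101)  [q = 5: ≡ 1 ✗]
Since 57^20 ≡ 1, the order of 57 divides 20 < 100, so 57 is not a primitive root.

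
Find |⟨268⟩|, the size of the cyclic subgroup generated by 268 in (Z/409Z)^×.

By Lagrange's theorem, ord_409(268) divides φ(409) = 409 − 1 = 408 = 2^3 · 3 · 17.
Divisors of 408: 1, 2, 3, 4, 6, 8, 12, 17, 24, 34, 51, 68, 102, 136, 204, 408.
Check 268^d mod 409 for each divisor in increasing order:
268^1 ≡ 268 (mod 409)
268^2 ≡ 249 (mod 409)
268^3 ≡ 65 (mod 409)
268^4 ≡ 242 (mod 409)
268^6 ≡ 135 (mod 409)
268^8 ≡ 77 (mod 409)
268^12 ≡ 229 (mod 409)
268^17 ≡ 7 (mod 409)
268^24 ≡ 89 (mod 409)
268^34 ≡ 49 (mod 409)
268^51 ≡ 343 (mod 409)
268^68 ≡ 356 (mod 409)
268^102 ≡ 266 (mod 409)
268^136 ≡ 355 (mod 409)
268^204 ≡ 408 (mod 409)
268^408 ≡ 1 (mod 409) ✓
Hence ord(268) = 408.

408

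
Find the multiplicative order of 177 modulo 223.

Since 177 ∈ (Z/223Z)^×, its order divides φ(223) = 223 − 1 = 222 = 2 · 3 · 37.
Divisors of 222: 1, 2, 3, 6, 37, 74, 111, 222.
Test each divisor d:
177^1 ≡ 177 (mod 223)
177^2 ≡ 109 (mod 223)
177^3 ≡ 115 (mod 223)
177^6 ≡ 68 (mod 223)
177^37 ≡ 39 (mod 223)
177^74 ≡ 183 (mod 223)
177^111 ≡ 1 (mod 223) ✓
Hence ord(177) = 111.

111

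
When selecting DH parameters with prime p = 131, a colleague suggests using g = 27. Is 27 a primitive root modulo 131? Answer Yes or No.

No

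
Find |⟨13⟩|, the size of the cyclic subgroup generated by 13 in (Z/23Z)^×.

11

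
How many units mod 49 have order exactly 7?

φ(49) = φ(7^2) = 7·(7−1) = 42 = 2 · 3 · 7.
(Z/49Z)^× is cyclic (|G| = 42); a cyclic group of order m has exactly φ(d) elements of each order d | m, and none otherwise.
7 | 42, and φ(7) = 7 − 1 = 6.

6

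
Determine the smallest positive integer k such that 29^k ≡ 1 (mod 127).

126

ord(29) | φ(127) = 127 − 1 = 126 = 2 · 3^2 · 7.
Divisors of 126: 1, 2, 3, 6, 7, 9, 14, 18, 21, 42, 63, 126.
Check 29^d mod 127 for each divisor in increasing order:
29^1 ≡ 29
29^2 ≡ 79
29^3 ≡ 5
29^6 ≡ 25
29^7 ≡ 90
29^9 ≡ 125
29^14 ≡ 99
29^18 ≡ 4
29^21 ≡ 20
29^42 ≡ 19
29^63 ≡ 126
29^126 ≡ 1
Therefore the multiplicative order of 29 modulo 127 is 126.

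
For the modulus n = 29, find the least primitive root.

φ(29) = 29 − 1 = 28 = 2^2 · 7.
g is a primitive root iff g^(28/q) ≢ 1 (mod 29) for each prime q ∈ {2, 7}.
g = 2: 2^14 ≡ 28; 2^4 ≡ 16 — none is 1, so 2 is a primitive root.
Hence the least primitive root of 29 is 2.

2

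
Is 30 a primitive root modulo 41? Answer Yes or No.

Yes

φ(41) = 41 − 1 = 40 = 2^3 · 5.
Test 30^(40/q) mod 41 for each prime factor q of 40:
30^20 ≡ 40 (mod 41)  [q = 2: ≢ 1 ✓]
30^8 ≡ 16 (mod 41)  [q = 5: ≢ 1 ✓]
None equal 1, so ord_41(30) = 40: 30 is a primitive root.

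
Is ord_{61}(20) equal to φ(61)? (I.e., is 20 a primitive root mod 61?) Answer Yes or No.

No

φ(61) = 61 − 1 = 60 = 2^2 · 3 · 5.
An element g generates (Z/61Z)^× iff g^(60/q) ≢ 1 (mod 61) for each prime q ∈ {2, 3, 5}.
20^30 ≡ 1 (mod 61)  [q = 2: ≡ 1 ✗]
20^20 ≡ 1 (mod 61)  [q = 3: ≡ 1 ✗]
20^12 ≡ 34 (mod 61)  [q = 5: ≢ 1 ✓]
The check at q = 2 fails, so 20 generates a proper subgroup.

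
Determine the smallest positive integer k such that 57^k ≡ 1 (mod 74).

Since 57 ∈ (Z/74Z)^×, its order divides φ(74) = φ(2)·φ(37) = 1·36 = 36 = 2^2 · 3^2.
Divisors of 36: 1, 2, 3, 4, 6, 9, 12, 18, 36.
Compute 57^d (mod 74) for the divisors d until we hit 1:
57^1 ≡ 57
57^2 ≡ 67
57^3 ≡ 45
57^4 ≡ 49
57^6 ≡ 27
57^9 ≡ 31
57^12 ≡ 63
57^18 ≡ 73
57^36 ≡ 1
So ord_74(57) = 36.

36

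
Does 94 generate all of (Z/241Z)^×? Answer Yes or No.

No

φ(241) = 241 − 1 = 240 = 2^4 · 3 · 5.
Test 94^(240/q) mod 241 for each prime factor q of 240:
94^120 ≡ 1 (mod 241)  [q = 2: ≡ 1 ✗]
94^80 ≡ 15 (mod 241)  [q = 3: ≢ 1 ✓]
94^48 ≡ 98 (mod 241)  [q = 5: ≢ 1 ✓]
Since 94^120 ≡ 1, the order of 94 divides 120 < 240, so 94 is not a primitive root.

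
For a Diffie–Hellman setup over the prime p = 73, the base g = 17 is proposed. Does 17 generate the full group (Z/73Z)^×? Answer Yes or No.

No

φ(73) = 73 − 1 = 72 = 2^3 · 3^2.
17 is a primitive root mod 73 iff 17^(φ(73)/q) ≢ 1 for every prime q | φ(73), i.e. q ∈ {2, 3}.
17^36 ≡ 72 (mod 73)  [q = 2: ≢ 1 ✓]
17^24 ≡ 1 (mod 73)  [q = 3: ≡ 1 ✗]
Since 17^24 ≡ 1, the order of 17 divides 24 < 72, so 17 is not a primitive root.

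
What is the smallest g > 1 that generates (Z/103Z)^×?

φ(103) = 103 − 1 = 102 = 2 · 3 · 17.
Test candidates g = 2, 3, … against the prime factors q ∈ {2, 3, 17} of φ(103): g is a generator iff g^(102/q) ≢ 1 for every such q.
g = 2: 2^51 ≡ 1 — hits 1, so not a primitive root.
g = 3: 3^51 ≡ 102; 3^34 ≡ 1 — hits 1, so not a primitive root.
g = 4: 4^51 ≡ 1 — hits 1, so not a primitive root.
g = 5: 5^51 ≡ 102; 5^34 ≡ 56; 5^6 ≡ 72 — none is 1, so 5 is a primitive root.
The smallest primitive root modulo 103 is 5.

5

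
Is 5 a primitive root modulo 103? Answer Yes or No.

Yes

φ(103) = 103 − 1 = 102 = 2 · 3 · 17.
Test 5^(102/q) mod 103 for each prime factor q of 102:
5^51 ≡ 102 (mod 103)  [q = 2: ≢ 1 ✓]
5^34 ≡ 56 (mod 103)  [q = 3: ≢ 1 ✓]
5^6 ≡ 72 (mod 103)  [q = 17: ≢ 1 ✓]
None equal 1, so ord_103(5) = 102: 5 is a primitive root.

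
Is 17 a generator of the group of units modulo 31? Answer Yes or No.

φ(31) = 31 − 1 = 30 = 2 · 3 · 5.
An element g generates (Z/31Z)^× iff g^(30/q) ≢ 1 (mod 31) for each prime q ∈ {2, 3, 5}.
17^15 ≡ 30 (mod 31)  [q = 2: ≢ 1 ✓]
17^10 ≡ 25 (mod 31)  [q = 3: ≢ 1 ✓]
17^6 ≡ 8 (mod 31)  [q = 5: ≢ 1 ✓]
None equal 1, so ord_31(17) = 30: 17 is a primitive root.

Yes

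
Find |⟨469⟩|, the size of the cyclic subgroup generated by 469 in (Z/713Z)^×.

55

ord(469) | φ(713) = φ(23·31) = (23−1)·(31−1) = 22·30 = 660 = 2^2 · 3 · 5 · 11.
Divisors of 660: 1, 2, 3, 4, 5, 6, 10, 11, 12, 15, 20, 22, 30, 33, 44, 55, 60, 66, 110, 132, 165, 220, 330, 660.
Test each divisor d:
469^1 ≡ 469 (mod 713)
469^2 ≡ 357 (mod 713)
469^3 ≡ 591 (mod 713)
469^4 ≡ 535 (mod 713)
469^5 ≡ 652 (mod 713)
469^6 ≡ 624 (mod 713)
469^10 ≡ 156 (mod 713)
469^11 ≡ 438 (mod 713)
469^12 ≡ 78 (mod 713)
469^15 ≡ 466 (mod 713)
469^20 ≡ 94 (mod 713)
469^22 ≡ 47 (mod 713)
469^30 ≡ 404 (mod 713)
469^33 ≡ 622 (mod 713)
469^44 ≡ 70 (mod 713)
469^55 ≡ 1 (mod 713) ✓
So ord_713(469) = 55.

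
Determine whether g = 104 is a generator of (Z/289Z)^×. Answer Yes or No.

No

φ(289) = φ(17^2) = 17·(17−1) = 272 = 2^4 · 17.
It suffices to check that the order of 104 is not a proper divisor of 272: compute 104^(272/q) for q ∈ {2, 17}.
104^136 ≡ 1 (mod 289)  [q = 2: ≡ 1 ✗]
104^16 ≡ 171 (mod 289)  [q = 17: ≢ 1 ✓]
104^136 ≡ 1 shows ord(104) | 136, strictly less than φ(289); not a primitive root.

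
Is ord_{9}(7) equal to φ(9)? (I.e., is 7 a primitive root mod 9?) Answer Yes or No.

No

φ(9) = φ(3^2) = 3·(3−1) = 6 = 2 · 3.
Test 7^(6/q) mod 9 for each prime factor q of 6:
7^3 ≡ 1 (mod 9)  [q = 2: ≡ 1 ✗]
7^2 ≡ 4 (mod 9)  [q = 3: ≢ 1 ✓]
Since 7^3 ≡ 1, the order of 7 divides 3 < 6, so 7 is not a primitive root.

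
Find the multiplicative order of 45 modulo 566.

6

ord(45) | φ(566) = φ(2)·φ(283) = 1·282 = 282 = 2 · 3 · 47.
Divisors of 282: 1, 2, 3, 6, 47, 94, 141, 282.
Evaluate successive powers at the divisors of 282:
45^1 ≡ 45 (mod 566)
45^2 ≡ 327 (mod 566)
45^3 ≡ 565 (mod 566)
45^6 ≡ 1 (mod 566) ✓
The smallest such exponent is 6, so the order of 45 is 6.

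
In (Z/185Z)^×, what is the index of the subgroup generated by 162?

ord(162) | φ(185) = φ(5·37) = (5−1)·(37−1) = 4·36 = 144 = 2^4 · 3^2.
Divisors of 144: 1, 2, 3, 4, 6, 8, 9, 12, 16, 18, 24, 36, 48, 72, 144.
Test each divisor d:
162^1 ≡ 162
162^2 ≡ 159
162^3 ≡ 43
162^4 ≡ 121
162^6 ≡ 184
162^8 ≡ 26
162^9 ≡ 142
162^12 ≡ 1
The order of 162 is 12, so the subgroup it generates has 12 elements.
Index = |(Z/185Z)^×| / |⟨162⟩| = 144 / 12 = 12.

12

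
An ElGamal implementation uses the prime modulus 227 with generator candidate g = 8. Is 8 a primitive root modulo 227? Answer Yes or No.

φ(227) = 227 − 1 = 226 = 2 · 113.
Test 8^(226/q) mod 227 for each prime factor q of 226:
8^113 ≡ 226 (mod 227)  [q = 2: ≢ 1 ✓]
8^2 ≡ 64 (mod 227)  [q = 113: ≢ 1 ✓]
All checks pass, so 8 has order 226 and is a primitive root modulo 227.

Yes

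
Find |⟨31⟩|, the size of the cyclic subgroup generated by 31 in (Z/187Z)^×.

80

The order of 31 must divide φ(187) = φ(11·17) = (11−1)·(17−1) = 10·16 = 160 = 2^5 · 5.
Divisors of 160: 1, 2, 4, 5, 8, 10, 16, 20, 32, 40, 80, 160.
Evaluate successive powers at the divisors of 160:
31^1 ≡ 31
31^2 ≡ 26
31^4 ≡ 115
31^5 ≡ 12
31^8 ≡ 135
31^10 ≡ 144
31^16 ≡ 86
31^20 ≡ 166
31^32 ≡ 103
31^40 ≡ 67
31^80 ≡ 1
So ord_187(31) = 80.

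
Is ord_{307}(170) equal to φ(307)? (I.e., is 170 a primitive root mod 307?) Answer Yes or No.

No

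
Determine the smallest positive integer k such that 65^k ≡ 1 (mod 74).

18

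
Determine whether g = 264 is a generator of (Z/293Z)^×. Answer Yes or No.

φ(293) = 293 − 1 = 292 = 2^2 · 73.
An element g generates (Z/293Z)^× iff g^(292/q) ≢ 1 (mod 293) for each prime q ∈ {2, 73}.
264^146 ≡ 292 (mod 293)  [q = 2: ≢ 1 ✓]
264^4 ≡ 272 (mod 293)  [q = 73: ≢ 1 ✓]
None equal 1, so ord_293(264) = 292: 264 is a primitive root.

Yes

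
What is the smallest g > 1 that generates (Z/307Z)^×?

5

φ(307) = 307 − 1 = 306 = 2 · 3^2 · 17.
Test candidates g = 2, 3, … against the prime factors q ∈ {2, 3, 17} of φ(307): g is a generator iff g^(306/q) ≢ 1 for every such q.
g = 2: 2^153 ≡ 306; 2^102 ≡ 1 — hits 1, so not a primitive root.
g = 3: 3^153 ≡ 306; 3^102 ≡ 1 — hits 1, so not a primitive root.
g = 4: 4^153 ≡ 1 — hits 1, so not a primitive root.
g = 5: 5^153 ≡ 306; 5^102 ≡ 289; 5^18 ≡ 81 — none is 1, so 5 is a primitive root.
The smallest primitive root modulo 307 is 5.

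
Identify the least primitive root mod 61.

φ(61) = 61 − 1 = 60 = 2^2 · 3 · 5.
Test candidates g = 2, 3, … against the prime factors q ∈ {2, 3, 5} of φ(61): g is a generator iff g^(60/q) ≢ 1 for every such q.
g = 2: 2^30 ≡ 60; 2^20 ≡ 47; 2^12 ≡ 9 — none is 1, so 2 is a primitive root.
So 2 is the smallest generator of (Z/61Z)^×.

2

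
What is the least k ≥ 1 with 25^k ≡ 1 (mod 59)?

29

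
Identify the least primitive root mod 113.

3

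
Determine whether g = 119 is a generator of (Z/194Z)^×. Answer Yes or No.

No

φ(194) = φ(2)·φ(97) = 1·96 = 96 = 2^5 · 3.
Test 119^(96/q) mod 194 for each prime factor q of 96:
119^48 ≡ 1 (mod 194)  [q = 2: ≡ 1 ✗]
119^32 ≡ 1 (mod 194)  [q = 3: ≡ 1 ✗]
The check at q = 2 fails, so 119 generates a proper subgroup.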